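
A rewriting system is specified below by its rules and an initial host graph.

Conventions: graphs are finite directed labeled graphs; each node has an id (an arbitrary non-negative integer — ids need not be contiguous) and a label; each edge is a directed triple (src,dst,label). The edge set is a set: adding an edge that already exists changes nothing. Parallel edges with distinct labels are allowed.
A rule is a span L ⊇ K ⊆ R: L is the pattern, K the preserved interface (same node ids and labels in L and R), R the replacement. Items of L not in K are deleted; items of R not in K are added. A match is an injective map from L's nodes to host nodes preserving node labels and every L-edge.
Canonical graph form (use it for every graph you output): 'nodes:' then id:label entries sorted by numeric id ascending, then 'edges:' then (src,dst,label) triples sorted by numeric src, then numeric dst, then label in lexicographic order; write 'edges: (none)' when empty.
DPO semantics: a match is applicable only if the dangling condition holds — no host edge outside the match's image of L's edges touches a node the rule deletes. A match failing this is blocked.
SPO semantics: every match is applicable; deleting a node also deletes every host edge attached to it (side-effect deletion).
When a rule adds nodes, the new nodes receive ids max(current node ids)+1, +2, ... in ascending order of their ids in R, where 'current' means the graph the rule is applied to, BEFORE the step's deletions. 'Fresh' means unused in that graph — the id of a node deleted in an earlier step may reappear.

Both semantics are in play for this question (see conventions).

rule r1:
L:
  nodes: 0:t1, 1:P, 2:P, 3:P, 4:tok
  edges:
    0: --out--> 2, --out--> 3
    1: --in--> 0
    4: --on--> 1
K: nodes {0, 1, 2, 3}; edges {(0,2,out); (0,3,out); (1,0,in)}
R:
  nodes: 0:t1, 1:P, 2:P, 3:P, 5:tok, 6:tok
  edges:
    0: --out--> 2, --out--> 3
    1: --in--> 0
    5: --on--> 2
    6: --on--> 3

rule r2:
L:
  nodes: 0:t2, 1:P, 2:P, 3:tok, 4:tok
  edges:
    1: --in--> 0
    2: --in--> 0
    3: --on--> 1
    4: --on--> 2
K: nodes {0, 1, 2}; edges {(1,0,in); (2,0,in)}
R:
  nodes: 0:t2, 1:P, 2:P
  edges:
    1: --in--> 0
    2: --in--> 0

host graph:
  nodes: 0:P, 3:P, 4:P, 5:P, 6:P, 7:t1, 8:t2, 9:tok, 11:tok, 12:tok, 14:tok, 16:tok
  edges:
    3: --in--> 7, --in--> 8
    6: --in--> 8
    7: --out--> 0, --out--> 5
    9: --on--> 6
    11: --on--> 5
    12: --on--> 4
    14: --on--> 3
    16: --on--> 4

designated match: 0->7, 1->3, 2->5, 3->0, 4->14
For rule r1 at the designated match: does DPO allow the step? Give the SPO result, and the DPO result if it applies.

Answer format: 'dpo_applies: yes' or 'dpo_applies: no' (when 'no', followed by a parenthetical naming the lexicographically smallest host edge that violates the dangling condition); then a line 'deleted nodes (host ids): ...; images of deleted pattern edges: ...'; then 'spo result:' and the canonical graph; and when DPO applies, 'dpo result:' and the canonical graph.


dpo_applies: yes
deleted nodes (host ids): 14; images of deleted pattern edges: (14,3,on)
spo result:
nodes: 0:P, 3:P, 4:P, 5:P, 6:P, 7:t1, 8:t2, 9:tok, 11:tok, 12:tok, 16:tok, 17:tok, 18:tok
edges: (3,7,in); (3,8,in); (6,8,in); (7,0,out); (7,5,out); (9,6,on); (11,5,on); (12,4,on); (16,4,on); (17,5,on); (18,0,on)
dpo result:
nodes: 0:P, 3:P, 4:P, 5:P, 6:P, 7:t1, 8:t2, 9:tok, 11:tok, 12:tok, 16:tok, 17:tok, 18:tok
edges: (3,7,in); (3,8,in); (6,8,in); (7,0,out); (7,5,out); (9,6,on); (11,5,on); (12,4,on); (16,4,on); (17,5,on); (18,0,on)


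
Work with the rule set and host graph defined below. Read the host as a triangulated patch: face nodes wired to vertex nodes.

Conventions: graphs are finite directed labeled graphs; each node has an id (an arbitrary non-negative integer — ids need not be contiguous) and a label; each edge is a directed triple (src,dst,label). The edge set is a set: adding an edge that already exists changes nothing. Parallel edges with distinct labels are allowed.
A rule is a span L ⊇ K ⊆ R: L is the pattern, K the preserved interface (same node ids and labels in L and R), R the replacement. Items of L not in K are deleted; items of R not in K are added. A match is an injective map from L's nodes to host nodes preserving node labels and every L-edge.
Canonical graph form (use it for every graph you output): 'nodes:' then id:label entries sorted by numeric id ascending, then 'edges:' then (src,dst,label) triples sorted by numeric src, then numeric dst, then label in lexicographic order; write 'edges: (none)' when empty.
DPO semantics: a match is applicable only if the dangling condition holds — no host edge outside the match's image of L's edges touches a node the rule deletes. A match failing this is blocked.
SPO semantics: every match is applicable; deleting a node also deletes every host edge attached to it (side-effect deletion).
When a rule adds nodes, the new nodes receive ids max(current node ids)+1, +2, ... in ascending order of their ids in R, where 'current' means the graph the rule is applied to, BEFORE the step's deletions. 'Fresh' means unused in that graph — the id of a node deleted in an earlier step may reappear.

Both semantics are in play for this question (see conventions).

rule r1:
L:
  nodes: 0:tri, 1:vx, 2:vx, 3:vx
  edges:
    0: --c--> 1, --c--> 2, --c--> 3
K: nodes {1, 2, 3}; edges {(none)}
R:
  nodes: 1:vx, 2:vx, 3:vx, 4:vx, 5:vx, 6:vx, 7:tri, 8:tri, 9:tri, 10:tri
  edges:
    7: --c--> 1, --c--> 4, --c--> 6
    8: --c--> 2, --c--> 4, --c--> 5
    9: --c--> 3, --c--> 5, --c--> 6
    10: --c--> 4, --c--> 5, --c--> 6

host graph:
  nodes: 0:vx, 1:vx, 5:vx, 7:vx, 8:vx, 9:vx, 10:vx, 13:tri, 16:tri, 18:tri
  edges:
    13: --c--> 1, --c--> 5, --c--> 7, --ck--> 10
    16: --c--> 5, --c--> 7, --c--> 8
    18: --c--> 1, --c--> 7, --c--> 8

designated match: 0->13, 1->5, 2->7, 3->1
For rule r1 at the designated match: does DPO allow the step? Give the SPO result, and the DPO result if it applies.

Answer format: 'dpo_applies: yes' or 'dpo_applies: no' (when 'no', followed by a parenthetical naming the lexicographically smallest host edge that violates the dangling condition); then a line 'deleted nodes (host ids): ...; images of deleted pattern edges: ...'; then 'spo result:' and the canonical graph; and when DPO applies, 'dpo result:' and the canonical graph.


dpo_applies: no
(the rule deletes node 13, which keeps host edge (13,10,ck) outside the match image — the dangling condition fails, DPO blocks; SPO proceeds and side-deletes such edges)
deleted nodes (host ids): 13; images of deleted pattern edges: (13,1,c); (13,5,c); (13,7,c)
spo result:
nodes: 0:vx, 1:vx, 5:vx, 7:vx, 8:vx, 9:vx, 10:vx, 16:tri, 18:tri, 19:vx, 20:vx, 21:vx, 22:tri, 23:tri, 24:tri, 25:tri
edges: (16,5,c); (16,7,c); (16,8,c); (18,1,c); (18,7,c); (18,8,c); (22,5,c); (22,19,c); (22,21,c); (23,7,c); (23,19,c); (23,20,c); (24,1,c); (24,20,c); (24,21,c); (25,19,c); (25,20,c); (25,21,c)


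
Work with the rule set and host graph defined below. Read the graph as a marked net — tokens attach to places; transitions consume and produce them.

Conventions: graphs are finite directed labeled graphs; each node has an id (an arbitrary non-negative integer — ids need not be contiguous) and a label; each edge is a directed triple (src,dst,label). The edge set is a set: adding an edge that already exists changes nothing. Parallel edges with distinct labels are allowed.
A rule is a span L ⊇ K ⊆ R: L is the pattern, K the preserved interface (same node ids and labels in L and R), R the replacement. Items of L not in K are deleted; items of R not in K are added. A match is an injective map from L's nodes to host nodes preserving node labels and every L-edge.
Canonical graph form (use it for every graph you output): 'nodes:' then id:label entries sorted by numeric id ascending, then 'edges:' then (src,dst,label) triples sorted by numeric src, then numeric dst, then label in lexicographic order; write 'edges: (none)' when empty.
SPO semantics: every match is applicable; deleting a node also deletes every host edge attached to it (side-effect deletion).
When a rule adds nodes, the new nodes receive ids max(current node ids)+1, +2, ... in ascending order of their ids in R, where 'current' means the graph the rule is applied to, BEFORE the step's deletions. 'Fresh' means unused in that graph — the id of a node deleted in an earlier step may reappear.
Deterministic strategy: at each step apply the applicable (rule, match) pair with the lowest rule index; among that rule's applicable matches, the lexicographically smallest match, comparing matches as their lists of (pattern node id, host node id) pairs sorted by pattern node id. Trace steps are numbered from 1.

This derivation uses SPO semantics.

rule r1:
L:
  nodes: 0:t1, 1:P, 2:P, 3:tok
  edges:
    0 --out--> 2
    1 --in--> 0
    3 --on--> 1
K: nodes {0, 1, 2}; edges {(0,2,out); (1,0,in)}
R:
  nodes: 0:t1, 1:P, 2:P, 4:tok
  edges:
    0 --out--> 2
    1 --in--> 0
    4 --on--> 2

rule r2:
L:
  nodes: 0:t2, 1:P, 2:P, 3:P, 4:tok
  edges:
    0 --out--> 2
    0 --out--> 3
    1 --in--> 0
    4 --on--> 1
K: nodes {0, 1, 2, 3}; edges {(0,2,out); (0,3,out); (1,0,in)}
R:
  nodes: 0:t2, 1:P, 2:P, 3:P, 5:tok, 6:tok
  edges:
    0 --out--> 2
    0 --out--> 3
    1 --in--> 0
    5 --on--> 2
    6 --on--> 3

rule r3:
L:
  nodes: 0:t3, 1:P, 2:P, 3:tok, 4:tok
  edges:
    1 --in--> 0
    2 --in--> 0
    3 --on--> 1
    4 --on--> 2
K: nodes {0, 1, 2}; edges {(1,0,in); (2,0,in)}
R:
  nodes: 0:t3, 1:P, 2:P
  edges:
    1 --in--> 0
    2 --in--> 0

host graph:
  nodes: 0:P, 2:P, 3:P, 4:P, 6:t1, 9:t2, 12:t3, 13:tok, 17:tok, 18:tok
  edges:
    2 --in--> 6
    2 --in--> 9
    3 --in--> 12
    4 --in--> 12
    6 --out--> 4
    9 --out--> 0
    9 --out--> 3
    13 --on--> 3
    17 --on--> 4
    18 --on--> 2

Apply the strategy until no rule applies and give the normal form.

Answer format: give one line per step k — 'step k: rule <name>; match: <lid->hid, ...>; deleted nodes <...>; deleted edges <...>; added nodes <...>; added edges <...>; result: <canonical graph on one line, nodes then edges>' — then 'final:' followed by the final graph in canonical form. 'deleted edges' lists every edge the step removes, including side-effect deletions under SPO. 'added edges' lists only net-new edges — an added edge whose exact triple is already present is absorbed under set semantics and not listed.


step 1: rule r1; match: 0->6, 1->2, 2->4, 3->18; deleted nodes 18; deleted edges (18,2,on); added nodes 19; added edges (19,4,on); result: nodes: 0:P, 2:P, 3:P, 4:P, 6:t1, 9:t2, 12:t3, 13:tok, 17:tok, 19:tok edges: (2,6,in); (2,9,in); (3,12,in); (4,12,in); (6,4,out); (9,0,out); (9,3,out); (13,3,on); (17,4,on); (19,4,on)
step 2: rule r3; match: 0->12, 1->3, 2->4, 3->13, 4->17; deleted nodes 13, 17; deleted edges (13,3,on); (17,4,on); added nodes (none); added edges (none); result: nodes: 0:P, 2:P, 3:P, 4:P, 6:t1, 9:t2, 12:t3, 19:tok edges: (2,6,in); (2,9,in); (3,12,in); (4,12,in); (6,4,out); (9,0,out); (9,3,out); (19,4,on)
final:
nodes: 0:P, 2:P, 3:P, 4:P, 6:t1, 9:t2, 12:t3, 19:tok
edges: (2,6,in); (2,9,in); (3,12,in); (4,12,in); (6,4,out); (9,0,out); (9,3,out); (19,4,on)


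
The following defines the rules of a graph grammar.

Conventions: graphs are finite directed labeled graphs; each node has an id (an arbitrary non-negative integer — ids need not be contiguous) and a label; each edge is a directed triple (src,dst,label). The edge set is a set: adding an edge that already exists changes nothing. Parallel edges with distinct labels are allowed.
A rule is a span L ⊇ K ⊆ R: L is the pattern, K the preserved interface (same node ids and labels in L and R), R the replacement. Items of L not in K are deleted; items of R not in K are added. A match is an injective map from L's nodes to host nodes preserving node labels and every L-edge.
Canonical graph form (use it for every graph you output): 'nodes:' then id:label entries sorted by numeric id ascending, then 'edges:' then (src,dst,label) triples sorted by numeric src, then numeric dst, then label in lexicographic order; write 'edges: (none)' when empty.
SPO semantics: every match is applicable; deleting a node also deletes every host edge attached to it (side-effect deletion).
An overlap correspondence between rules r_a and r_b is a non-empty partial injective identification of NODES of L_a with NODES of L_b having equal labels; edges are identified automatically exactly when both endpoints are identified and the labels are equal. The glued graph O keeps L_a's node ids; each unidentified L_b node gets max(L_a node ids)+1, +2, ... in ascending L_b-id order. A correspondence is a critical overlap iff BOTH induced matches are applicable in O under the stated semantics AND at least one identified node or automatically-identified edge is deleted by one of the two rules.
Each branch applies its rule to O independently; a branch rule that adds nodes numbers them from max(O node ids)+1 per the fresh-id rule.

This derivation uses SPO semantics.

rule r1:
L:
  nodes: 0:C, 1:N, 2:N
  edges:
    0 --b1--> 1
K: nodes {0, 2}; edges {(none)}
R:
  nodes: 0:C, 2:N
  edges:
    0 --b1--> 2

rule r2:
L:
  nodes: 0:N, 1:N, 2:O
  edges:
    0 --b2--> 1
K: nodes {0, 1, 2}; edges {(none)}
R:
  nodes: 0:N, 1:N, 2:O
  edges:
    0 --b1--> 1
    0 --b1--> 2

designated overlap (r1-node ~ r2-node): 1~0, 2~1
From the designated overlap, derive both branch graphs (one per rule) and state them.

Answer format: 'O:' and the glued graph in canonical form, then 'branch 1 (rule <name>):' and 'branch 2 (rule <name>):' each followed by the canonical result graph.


O:
nodes: 0:C, 1:N, 2:N, 3:O
edges: (0,1,b1); (1,2,b2)
branch 1 (rule r1):
nodes: 0:C, 2:N, 3:O
edges: (0,2,b1)
branch 2 (rule r2):
nodes: 0:C, 1:N, 2:N, 3:O
edges: (0,1,b1); (1,2,b1); (1,3,b1)


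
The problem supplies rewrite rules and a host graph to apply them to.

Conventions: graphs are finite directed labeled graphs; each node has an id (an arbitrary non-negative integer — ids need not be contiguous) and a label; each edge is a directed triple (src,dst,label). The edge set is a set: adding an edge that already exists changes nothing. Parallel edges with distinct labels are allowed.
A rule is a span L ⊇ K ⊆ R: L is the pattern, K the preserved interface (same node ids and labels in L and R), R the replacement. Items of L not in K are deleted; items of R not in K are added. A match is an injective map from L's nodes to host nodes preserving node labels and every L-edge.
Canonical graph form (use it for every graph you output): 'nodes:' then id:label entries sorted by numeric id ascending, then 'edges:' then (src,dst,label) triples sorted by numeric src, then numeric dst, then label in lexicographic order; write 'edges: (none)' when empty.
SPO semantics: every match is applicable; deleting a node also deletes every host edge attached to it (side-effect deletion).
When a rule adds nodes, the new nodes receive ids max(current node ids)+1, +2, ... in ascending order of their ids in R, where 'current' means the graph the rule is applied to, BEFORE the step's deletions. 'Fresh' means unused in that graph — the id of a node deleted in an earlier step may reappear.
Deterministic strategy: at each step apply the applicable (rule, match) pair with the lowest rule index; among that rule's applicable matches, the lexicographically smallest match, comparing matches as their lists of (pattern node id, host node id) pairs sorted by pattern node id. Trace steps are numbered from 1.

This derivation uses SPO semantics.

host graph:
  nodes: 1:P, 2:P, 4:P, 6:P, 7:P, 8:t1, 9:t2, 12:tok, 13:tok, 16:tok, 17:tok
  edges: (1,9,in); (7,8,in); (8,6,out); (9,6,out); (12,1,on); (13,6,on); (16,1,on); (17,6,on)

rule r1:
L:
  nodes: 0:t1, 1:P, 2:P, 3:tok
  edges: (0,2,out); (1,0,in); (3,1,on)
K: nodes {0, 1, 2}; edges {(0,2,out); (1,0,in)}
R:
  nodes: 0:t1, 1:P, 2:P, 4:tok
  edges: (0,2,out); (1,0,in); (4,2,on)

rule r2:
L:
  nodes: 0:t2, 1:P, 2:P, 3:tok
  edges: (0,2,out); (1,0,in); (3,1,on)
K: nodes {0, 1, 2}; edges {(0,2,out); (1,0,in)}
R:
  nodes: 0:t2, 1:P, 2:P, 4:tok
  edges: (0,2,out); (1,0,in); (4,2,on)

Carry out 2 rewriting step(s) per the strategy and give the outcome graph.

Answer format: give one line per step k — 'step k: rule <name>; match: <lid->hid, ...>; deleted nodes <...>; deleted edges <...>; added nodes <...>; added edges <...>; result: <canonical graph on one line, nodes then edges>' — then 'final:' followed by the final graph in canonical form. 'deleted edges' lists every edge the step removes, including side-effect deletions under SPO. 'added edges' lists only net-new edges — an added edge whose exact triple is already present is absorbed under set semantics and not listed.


step 1: rule r2; match: 0->9, 1->1, 2->6, 3->12; deleted nodes 12; deleted edges (12,1,on); added nodes 18; added edges (18,6,on); result: nodes: 1:P, 2:P, 4:P, 6:P, 7:P, 8:t1, 9:t2, 13:tok, 16:tok, 17:tok, 18:tok edges: (1,9,in); (7,8,in); (8,6,out); (9,6,out); (13,6,on); (16,1,on); (17,6,on); (18,6,on)
step 2: rule r2; match: 0->9, 1->1, 2->6, 3->16; deleted nodes 16; deleted edges (16,1,on); added nodes 19; added edges (19,6,on); result: nodes: 1:P, 2:P, 4:P, 6:P, 7:P, 8:t1, 9:t2, 13:tok, 17:tok, 18:tok, 19:tok edges: (1,9,in); (7,8,in); (8,6,out); (9,6,out); (13,6,on); (17,6,on); (18,6,on); (19,6,on)
final:
nodes: 1:P, 2:P, 4:P, 6:P, 7:P, 8:t1, 9:t2, 13:tok, 17:tok, 18:tok, 19:tok
edges: (1,9,in); (7,8,in); (8,6,out); (9,6,out); (13,6,on); (17,6,on); (18,6,on); (19,6,on)


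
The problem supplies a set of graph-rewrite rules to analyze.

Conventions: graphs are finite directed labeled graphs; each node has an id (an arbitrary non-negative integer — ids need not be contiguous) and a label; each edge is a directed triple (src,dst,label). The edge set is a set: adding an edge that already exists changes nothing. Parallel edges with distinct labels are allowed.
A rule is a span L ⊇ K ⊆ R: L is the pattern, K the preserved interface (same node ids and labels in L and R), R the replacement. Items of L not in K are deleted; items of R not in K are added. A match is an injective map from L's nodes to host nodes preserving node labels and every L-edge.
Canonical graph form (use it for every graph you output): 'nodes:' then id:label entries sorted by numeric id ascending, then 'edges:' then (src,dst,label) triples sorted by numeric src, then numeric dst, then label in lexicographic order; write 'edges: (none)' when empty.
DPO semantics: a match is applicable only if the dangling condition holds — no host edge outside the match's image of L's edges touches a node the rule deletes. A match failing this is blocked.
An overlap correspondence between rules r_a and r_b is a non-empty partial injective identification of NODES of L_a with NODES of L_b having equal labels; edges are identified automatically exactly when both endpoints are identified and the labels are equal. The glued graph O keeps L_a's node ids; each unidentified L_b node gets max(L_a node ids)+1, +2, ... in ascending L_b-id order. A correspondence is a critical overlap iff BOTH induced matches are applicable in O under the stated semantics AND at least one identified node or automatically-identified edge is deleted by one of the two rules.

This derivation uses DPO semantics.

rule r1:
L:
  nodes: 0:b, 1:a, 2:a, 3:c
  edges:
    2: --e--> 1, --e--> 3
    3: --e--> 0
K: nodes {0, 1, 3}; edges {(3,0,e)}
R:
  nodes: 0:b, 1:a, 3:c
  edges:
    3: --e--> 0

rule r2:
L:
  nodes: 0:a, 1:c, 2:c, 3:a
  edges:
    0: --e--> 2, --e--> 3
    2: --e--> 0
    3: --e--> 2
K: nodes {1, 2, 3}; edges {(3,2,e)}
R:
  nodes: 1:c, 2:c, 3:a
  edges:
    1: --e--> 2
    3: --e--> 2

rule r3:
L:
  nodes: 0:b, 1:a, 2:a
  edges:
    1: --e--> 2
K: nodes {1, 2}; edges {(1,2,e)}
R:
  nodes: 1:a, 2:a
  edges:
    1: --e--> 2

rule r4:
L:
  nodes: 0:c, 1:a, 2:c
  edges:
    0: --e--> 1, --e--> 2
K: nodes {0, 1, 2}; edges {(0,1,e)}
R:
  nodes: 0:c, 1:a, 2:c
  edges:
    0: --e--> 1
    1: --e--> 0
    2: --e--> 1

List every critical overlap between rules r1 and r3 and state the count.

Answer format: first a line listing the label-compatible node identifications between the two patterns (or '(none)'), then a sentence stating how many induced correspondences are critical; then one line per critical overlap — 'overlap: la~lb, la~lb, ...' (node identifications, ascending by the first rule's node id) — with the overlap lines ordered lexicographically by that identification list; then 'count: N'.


label-compatible node identifications between L(r1) and L(r3): 0~0, 1~1, 1~2, 2~1, 2~2
1 of the induced correspondences is a critical overlap of r1 and r3.
overlap: 1~2, 2~1
count: 1


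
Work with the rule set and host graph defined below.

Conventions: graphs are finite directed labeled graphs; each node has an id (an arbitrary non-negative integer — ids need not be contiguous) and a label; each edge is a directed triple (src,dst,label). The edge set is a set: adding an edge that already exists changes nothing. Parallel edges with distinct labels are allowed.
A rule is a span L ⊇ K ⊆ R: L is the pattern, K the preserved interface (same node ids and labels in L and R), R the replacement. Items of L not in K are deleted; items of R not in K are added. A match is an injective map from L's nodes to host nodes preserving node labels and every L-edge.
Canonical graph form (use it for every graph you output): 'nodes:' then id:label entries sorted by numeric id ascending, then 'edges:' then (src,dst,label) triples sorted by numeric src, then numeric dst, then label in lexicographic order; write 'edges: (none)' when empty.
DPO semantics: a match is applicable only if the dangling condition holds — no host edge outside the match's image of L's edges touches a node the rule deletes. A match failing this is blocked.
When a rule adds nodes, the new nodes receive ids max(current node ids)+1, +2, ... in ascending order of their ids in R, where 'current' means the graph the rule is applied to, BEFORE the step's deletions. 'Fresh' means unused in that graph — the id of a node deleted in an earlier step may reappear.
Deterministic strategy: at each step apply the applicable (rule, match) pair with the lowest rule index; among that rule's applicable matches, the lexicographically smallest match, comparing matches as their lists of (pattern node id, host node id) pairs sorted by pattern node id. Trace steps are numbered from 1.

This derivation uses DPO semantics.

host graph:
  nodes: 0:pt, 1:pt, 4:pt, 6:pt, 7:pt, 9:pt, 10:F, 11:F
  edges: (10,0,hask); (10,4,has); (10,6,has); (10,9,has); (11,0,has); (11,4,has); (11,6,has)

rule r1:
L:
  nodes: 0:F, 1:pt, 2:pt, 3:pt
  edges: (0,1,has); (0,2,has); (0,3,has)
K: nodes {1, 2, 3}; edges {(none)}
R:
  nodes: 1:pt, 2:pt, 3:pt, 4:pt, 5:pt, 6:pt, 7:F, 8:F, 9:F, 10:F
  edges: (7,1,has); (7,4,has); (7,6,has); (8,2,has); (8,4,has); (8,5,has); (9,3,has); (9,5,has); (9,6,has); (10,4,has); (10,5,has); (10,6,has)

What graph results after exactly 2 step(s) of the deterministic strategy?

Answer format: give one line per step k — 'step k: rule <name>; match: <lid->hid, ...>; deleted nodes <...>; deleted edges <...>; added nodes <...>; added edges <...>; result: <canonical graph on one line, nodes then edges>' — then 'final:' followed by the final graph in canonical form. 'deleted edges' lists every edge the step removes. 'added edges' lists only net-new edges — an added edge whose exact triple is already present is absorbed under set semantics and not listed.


step 1: rule r1; match: 0->11, 1->0, 2->4, 3->6; deleted nodes 11; deleted edges (11,0,has); (11,4,has); (11,6,has); added nodes 12, 13, 14, 15, 16, 17, 18; added edges (15,0,has); (15,12,has); (15,14,has); (16,4,has); (16,12,has); (16,13,has); (17,6,has); (17,13,has); (17,14,has); (18,12,has); (18,13,has); (18,14,has); result: nodes: 0:pt, 1:pt, 4:pt, 6:pt, 7:pt, 9:pt, 10:F, 12:pt, 13:pt, 14:pt, 15:F, 16:F, 17:F, 18:F edges: (10,0,hask); (10,4,has); (10,6,has); (10,9,has); (15,0,has); (15,12,has); (15,14,has); (16,4,has); (16,12,has); (16,13,has); (17,6,has); (17,13,has); (17,14,has); (18,12,has); (18,13,has); (18,14,has)
step 2: rule r1; match: 0->15, 1->0, 2->12, 3->14; deleted nodes 15; deleted edges (15,0,has); (15,12,has); (15,14,has); added nodes 19, 20, 21, 22, 23, 24, 25; added edges (22,0,has); (22,19,has); (22,21,has); (23,12,has); (23,19,has); (23,20,has); (24,14,has); (24,20,has); (24,21,has); (25,19,has); (25,20,has); (25,21,has); result: nodes: 0:pt, 1:pt, 4:pt, 6:pt, 7:pt, 9:pt, 10:F, 12:pt, 13:pt, 14:pt, 16:F, 17:F, 18:F, 19:pt, 20:pt, 21:pt, 22:F, 23:F, 24:F, 25:F edges: (10,0,hask); (10,4,has); (10,6,has); (10,9,has); (16,4,has); (16,12,has); (16,13,has); (17,6,has); (17,13,has); (17,14,has); (18,12,has); (18,13,has); (18,14,has); (22,0,has); (22,19,has); (22,21,has); (23,12,has); (23,19,has); (23,20,has); (24,14,has); (24,20,has); (24,21,has); (25,19,has); (25,20,has); (25,21,has)
final:
nodes: 0:pt, 1:pt, 4:pt, 6:pt, 7:pt, 9:pt, 10:F, 12:pt, 13:pt, 14:pt, 16:F, 17:F, 18:F, 19:pt, 20:pt, 21:pt, 22:F, 23:F, 24:F, 25:F
edges: (10,0,hask); (10,4,has); (10,6,has); (10,9,has); (16,4,has); (16,12,has); (16,13,has); (17,6,has); (17,13,has); (17,14,has); (18,12,has); (18,13,has); (18,14,has); (22,0,has); (22,19,has); (22,21,has); (23,12,has); (23,19,has); (23,20,has); (24,14,has); (24,20,has); (24,21,has); (25,19,has); (25,20,has); (25,21,has)


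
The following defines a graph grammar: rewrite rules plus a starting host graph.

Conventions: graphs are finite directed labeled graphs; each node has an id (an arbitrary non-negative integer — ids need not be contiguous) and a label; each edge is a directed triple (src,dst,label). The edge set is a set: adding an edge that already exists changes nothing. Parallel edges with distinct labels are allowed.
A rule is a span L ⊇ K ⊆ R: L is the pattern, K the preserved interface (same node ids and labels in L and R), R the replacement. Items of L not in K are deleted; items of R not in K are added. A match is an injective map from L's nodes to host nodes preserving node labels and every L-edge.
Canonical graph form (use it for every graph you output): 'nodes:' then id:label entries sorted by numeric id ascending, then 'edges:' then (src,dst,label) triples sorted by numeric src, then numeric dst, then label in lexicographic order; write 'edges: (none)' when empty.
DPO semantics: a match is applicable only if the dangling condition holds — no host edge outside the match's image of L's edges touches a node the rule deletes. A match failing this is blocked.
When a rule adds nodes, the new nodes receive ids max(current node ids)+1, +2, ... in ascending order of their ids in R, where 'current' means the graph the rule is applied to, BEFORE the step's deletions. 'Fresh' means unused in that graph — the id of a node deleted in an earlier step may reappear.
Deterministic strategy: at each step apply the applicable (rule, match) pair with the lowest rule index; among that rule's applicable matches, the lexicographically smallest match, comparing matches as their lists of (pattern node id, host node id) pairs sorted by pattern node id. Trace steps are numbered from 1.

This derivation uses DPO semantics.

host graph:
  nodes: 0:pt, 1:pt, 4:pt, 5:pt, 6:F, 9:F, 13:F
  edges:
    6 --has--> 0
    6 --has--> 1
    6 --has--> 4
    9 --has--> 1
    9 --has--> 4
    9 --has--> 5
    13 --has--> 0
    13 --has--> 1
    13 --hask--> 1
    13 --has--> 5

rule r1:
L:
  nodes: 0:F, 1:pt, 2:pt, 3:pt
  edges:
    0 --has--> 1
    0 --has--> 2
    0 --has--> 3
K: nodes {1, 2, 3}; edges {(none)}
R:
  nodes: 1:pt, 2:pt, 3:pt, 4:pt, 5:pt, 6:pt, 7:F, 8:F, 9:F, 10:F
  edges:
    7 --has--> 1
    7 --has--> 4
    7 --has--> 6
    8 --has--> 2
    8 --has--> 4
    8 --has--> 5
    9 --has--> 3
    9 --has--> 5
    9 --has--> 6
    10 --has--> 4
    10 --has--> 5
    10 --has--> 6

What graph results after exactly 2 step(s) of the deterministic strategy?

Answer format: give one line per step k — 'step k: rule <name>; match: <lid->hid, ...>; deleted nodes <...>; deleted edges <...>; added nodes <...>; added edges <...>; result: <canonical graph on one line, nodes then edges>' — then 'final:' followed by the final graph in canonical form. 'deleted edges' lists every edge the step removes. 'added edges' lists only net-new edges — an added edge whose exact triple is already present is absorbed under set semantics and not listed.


step 1: rule r1; match: 0->6, 1->0, 2->1, 3->4; deleted nodes 6; deleted edges (6,0,has); (6,1,has); (6,4,has); added nodes 14, 15, 16, 17, 18, 19, 20; added edges (17,0,has); (17,14,has); (17,16,has); (18,1,has); (18,14,has); (18,15,has); (19,4,has); (19,15,has); (19,16,has); (20,14,has); (20,15,has); (20,16,has); result: nodes: 0:pt, 1:pt, 4:pt, 5:pt, 9:F, 13:F, 14:pt, 15:pt, 16:pt, 17:F, 18:F, 19:F, 20:F edges: (9,1,has); (9,4,has); (9,5,has); (13,0,has); (13,1,has); (13,1,hask); (13,5,has); (17,0,has); (17,14,has); (17,16,has); (18,1,has); (18,14,has); (18,15,has); (19,4,has); (19,15,has); (19,16,has); (20,14,has); (20,15,has); (20,16,has)
step 2: rule r1; match: 0->9, 1->1, 2->4, 3->5; deleted nodes 9; deleted edges (9,1,has); (9,4,has); (9,5,has); added nodes 21, 22, 23, 24, 25, 26, 27; added edges (24,1,has); (24,21,has); (24,23,has); (25,4,has); (25,21,has); (25,22,has); (26,5,has); (26,22,has); (26,23,has); (27,21,has); (27,22,has); (27,23,has); result: nodes: 0:pt, 1:pt, 4:pt, 5:pt, 13:F, 14:pt, 15:pt, 16:pt, 17:F, 18:F, 19:F, 20:F, 21:pt, 22:pt, 23:pt, 24:F, 25:F, 26:F, 27:F edges: (13,0,has); (13,1,has); (13,1,hask); (13,5,has); (17,0,has); (17,14,has); (17,16,has); (18,1,has); (18,14,has); (18,15,has); (19,4,has); (19,15,has); (19,16,has); (20,14,has); (20,15,has); (20,16,has); (24,1,has); (24,21,has); (24,23,has); (25,4,has); (25,21,has); (25,22,has); (26,5,has); (26,22,has); (26,23,has); (27,21,has); (27,22,has); (27,23,has)
final:
nodes: 0:pt, 1:pt, 4:pt, 5:pt, 13:F, 14:pt, 15:pt, 16:pt, 17:F, 18:F, 19:F, 20:F, 21:pt, 22:pt, 23:pt, 24:F, 25:F, 26:F, 27:F
edges: (13,0,has); (13,1,has); (13,1,hask); (13,5,has); (17,0,has); (17,14,has); (17,16,has); (18,1,has); (18,14,has); (18,15,has); (19,4,has); (19,15,has); (19,16,has); (20,14,has); (20,15,has); (20,16,has); (24,1,has); (24,21,has); (24,23,has); (25,4,has); (25,21,has); (25,22,has); (26,5,has); (26,22,has); (26,23,has); (27,21,has); (27,22,has); (27,23,has)


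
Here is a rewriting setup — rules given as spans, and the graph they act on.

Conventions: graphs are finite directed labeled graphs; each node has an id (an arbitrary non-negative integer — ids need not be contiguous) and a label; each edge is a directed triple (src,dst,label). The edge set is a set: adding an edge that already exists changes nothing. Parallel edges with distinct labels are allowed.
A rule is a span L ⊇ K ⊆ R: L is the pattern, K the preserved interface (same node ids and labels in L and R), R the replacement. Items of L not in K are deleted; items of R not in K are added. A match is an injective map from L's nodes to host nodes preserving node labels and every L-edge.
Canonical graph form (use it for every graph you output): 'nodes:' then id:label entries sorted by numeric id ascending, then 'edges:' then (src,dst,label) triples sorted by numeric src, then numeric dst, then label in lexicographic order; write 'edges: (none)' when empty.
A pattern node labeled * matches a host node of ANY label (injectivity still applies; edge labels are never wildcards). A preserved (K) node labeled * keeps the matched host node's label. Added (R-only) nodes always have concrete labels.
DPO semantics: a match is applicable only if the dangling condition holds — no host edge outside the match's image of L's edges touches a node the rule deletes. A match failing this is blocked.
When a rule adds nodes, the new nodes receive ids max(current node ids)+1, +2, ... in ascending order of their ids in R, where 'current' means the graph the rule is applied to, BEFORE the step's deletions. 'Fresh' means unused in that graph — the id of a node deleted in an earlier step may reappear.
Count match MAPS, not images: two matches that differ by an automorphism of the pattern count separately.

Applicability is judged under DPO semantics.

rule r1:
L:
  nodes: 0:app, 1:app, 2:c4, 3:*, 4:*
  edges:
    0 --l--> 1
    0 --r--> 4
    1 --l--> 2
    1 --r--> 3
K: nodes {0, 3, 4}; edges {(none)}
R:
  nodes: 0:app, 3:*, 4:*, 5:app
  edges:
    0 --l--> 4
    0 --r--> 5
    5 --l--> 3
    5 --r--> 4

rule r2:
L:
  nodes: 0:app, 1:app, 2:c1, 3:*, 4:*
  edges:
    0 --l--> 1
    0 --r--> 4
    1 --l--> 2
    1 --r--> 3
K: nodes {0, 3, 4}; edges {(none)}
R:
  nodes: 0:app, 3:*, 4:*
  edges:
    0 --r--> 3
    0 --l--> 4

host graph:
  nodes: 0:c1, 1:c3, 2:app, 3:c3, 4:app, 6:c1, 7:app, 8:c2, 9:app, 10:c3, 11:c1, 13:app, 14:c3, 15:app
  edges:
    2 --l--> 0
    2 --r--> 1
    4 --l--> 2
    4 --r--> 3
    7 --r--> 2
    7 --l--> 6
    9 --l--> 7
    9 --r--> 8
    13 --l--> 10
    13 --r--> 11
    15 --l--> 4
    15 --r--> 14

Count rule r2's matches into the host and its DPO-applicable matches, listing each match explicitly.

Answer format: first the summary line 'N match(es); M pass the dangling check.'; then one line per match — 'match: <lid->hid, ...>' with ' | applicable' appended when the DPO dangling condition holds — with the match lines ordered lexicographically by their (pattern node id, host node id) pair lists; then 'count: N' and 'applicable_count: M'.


2 match(es); 1 pass the dangling check.
match: 0->4, 1->2, 2->0, 3->1, 4->3
match: 0->9, 1->7, 2->6, 3->2, 4->8 | applicable
count: 2
applicable_count: 1


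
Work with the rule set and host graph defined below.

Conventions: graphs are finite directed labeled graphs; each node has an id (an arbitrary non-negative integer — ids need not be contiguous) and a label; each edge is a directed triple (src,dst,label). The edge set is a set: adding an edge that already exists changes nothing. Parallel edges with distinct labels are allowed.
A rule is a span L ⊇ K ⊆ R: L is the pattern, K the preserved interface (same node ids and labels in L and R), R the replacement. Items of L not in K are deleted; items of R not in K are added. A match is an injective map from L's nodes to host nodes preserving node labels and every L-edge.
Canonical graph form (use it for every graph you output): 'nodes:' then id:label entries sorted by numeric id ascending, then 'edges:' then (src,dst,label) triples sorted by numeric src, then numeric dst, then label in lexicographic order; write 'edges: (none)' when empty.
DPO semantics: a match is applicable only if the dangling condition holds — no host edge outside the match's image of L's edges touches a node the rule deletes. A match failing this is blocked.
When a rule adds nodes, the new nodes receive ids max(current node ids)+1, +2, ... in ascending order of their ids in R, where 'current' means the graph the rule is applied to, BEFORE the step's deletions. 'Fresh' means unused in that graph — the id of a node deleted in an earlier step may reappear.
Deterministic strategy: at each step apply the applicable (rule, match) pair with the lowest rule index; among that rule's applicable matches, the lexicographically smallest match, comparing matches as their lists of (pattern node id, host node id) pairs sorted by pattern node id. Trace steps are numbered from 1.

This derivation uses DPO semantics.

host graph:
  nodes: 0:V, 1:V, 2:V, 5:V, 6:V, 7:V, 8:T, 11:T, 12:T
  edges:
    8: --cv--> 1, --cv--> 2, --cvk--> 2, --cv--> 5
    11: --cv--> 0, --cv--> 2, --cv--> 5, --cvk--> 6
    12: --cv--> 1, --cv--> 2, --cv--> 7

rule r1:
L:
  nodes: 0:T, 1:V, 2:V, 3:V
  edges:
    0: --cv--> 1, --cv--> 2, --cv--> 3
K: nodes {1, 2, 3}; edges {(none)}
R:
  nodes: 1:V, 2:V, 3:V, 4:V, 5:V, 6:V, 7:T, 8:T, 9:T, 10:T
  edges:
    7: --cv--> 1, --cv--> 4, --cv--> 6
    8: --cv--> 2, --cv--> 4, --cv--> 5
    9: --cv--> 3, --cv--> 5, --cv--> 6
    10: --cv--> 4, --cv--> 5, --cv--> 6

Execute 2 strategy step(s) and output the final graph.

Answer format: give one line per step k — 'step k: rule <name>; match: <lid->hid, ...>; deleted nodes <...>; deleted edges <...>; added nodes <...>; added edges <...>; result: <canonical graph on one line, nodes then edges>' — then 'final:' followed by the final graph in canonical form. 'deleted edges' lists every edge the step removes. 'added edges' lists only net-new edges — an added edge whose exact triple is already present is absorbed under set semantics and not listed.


step 1: rule r1; match: 0->12, 1->1, 2->2, 3->7; deleted nodes 12; deleted edges (12,1,cv); (12,2,cv); (12,7,cv); added nodes 13, 14, 15, 16, 17, 18, 19; added edges (16,1,cv); (16,13,cv); (16,15,cv); (17,2,cv); (17,13,cv); (17,14,cv); (18,7,cv); (18,14,cv); (18,15,cv); (19,13,cv); (19,14,cv); (19,15,cv); result: nodes: 0:V, 1:V, 2:V, 5:V, 6:V, 7:V, 8:T, 11:T, 13:V, 14:V, 15:V, 16:T, 17:T, 18:T, 19:T edges: (8,1,cv); (8,2,cv); (8,2,cvk); (8,5,cv); (11,0,cv); (11,2,cv); (11,5,cv); (11,6,cvk); (16,1,cv); (16,13,cv); (16,15,cv); (17,2,cv); (17,13,cv); (17,14,cv); (18,7,cv); (18,14,cv); (18,15,cv); (19,13,cv); (19,14,cv); (19,15,cv)
step 2: rule r1; match: 0->16, 1->1, 2->13, 3->15; deleted nodes 16; deleted edges (16,1,cv); (16,13,cv); (16,15,cv); added nodes 20, 21, 22, 23, 24, 25, 26; added edges (23,1,cv); (23,20,cv); (23,22,cv); (24,13,cv); (24,20,cv); (24,21,cv); (25,15,cv); (25,21,cv); (25,22,cv); (26,20,cv); (26,21,cv); (26,22,cv); result: nodes: 0:V, 1:V, 2:V, 5:V, 6:V, 7:V, 8:T, 11:T, 13:V, 14:V, 15:V, 17:T, 18:T, 19:T, 20:V, 21:V, 22:V, 23:T, 24:T, 25:T, 26:T edges: (8,1,cv); (8,2,cv); (8,2,cvk); (8,5,cv); (11,0,cv); (11,2,cv); (11,5,cv); (11,6,cvk); (17,2,cv); (17,13,cv); (17,14,cv); (18,7,cv); (18,14,cv); (18,15,cv); (19,13,cv); (19,14,cv); (19,15,cv); (23,1,cv); (23,20,cv); (23,22,cv); (24,13,cv); (24,20,cv); (24,21,cv); (25,15,cv); (25,21,cv); (25,22,cv); (26,20,cv); (26,21,cv); (26,22,cv)
final:
nodes: 0:V, 1:V, 2:V, 5:V, 6:V, 7:V, 8:T, 11:T, 13:V, 14:V, 15:V, 17:T, 18:T, 19:T, 20:V, 21:V, 22:V, 23:T, 24:T, 25:T, 26:T
edges: (8,1,cv); (8,2,cv); (8,2,cvk); (8,5,cv); (11,0,cv); (11,2,cv); (11,5,cv); (11,6,cvk); (17,2,cv); (17,13,cv); (17,14,cv); (18,7,cv); (18,14,cv); (18,15,cv); (19,13,cv); (19,14,cv); (19,15,cv); (23,1,cv); (23,20,cv); (23,22,cv); (24,13,cv); (24,20,cv); (24,21,cv); (25,15,cv); (25,21,cv); (25,22,cv); (26,20,cv); (26,21,cv); (26,22,cv)


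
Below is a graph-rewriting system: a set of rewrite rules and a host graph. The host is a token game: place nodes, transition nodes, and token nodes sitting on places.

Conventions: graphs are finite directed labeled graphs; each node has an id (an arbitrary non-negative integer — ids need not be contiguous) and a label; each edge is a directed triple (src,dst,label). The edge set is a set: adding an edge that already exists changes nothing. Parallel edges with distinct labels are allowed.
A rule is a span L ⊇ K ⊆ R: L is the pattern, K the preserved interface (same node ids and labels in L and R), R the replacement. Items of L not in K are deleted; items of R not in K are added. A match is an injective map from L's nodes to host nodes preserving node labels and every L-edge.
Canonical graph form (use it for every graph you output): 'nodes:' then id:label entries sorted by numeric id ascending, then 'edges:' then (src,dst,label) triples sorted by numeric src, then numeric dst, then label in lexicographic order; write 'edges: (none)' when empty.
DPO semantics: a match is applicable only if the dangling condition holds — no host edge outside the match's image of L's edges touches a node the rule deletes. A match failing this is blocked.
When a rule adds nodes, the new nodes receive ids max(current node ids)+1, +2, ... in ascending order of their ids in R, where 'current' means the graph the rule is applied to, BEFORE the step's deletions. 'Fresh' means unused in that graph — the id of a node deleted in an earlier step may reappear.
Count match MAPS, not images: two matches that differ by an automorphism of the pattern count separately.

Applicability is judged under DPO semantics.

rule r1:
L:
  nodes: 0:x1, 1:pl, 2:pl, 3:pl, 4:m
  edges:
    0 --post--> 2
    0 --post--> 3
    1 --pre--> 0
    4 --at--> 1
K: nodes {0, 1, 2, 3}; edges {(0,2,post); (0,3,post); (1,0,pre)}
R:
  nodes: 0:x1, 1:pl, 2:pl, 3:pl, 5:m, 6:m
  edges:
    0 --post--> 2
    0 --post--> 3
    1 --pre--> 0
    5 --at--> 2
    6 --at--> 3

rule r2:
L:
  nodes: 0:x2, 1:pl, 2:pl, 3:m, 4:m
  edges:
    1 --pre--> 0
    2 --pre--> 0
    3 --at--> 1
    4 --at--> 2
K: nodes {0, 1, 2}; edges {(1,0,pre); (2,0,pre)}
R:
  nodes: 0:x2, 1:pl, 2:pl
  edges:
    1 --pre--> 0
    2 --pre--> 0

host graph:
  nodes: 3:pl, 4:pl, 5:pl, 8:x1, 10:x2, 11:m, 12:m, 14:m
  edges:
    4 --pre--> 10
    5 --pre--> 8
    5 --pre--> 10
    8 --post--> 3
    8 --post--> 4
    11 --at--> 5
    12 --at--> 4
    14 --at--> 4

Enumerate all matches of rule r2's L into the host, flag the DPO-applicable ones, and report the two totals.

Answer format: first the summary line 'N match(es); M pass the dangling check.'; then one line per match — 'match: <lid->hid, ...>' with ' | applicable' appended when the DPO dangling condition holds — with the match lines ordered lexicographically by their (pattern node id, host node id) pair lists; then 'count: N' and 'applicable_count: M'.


4 match(es); 4 pass the dangling check.
match: 0->10, 1->4, 2->5, 3->12, 4->11 | applicable
match: 0->10, 1->4, 2->5, 3->14, 4->11 | applicable
match: 0->10, 1->5, 2->4, 3->11, 4->12 | applicable
match: 0->10, 1->5, 2->4, 3->11, 4->14 | applicable
count: 4
applicable_count: 4
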